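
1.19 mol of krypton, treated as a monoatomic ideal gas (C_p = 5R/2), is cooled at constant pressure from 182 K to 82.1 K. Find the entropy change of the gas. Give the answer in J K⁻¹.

At constant pressure, ΔS = nC_p ln(T₂/T₁) with C_p = 5R/2 = 20.79 J mol⁻¹ K⁻¹.
ΔS = 1.19 × 20.79 × ln(82.1/182) = -19.7 J/K.

ΔS = -19.7 J/K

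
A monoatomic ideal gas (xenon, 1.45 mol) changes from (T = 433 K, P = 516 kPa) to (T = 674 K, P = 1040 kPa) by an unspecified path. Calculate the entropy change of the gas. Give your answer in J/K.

ΔS = 4.89 J/K

ΔS = nC_p ln(T₂/T₁) − nR ln(P₂/P₁), with C_p = 5R/2 = 20.79 J mol⁻¹ K⁻¹ for a monoatomic ideal gas.
ΔS = 1.45 × [20.79 × ln(674/433) − 8.314 × ln(1040/516)] = 4.89 J/K.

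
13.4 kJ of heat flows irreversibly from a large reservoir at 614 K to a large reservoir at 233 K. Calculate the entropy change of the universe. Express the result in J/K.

ΔS_total = 35.7 J/K

ΔS_hot = −Q/T_H = −13400/614 = -21.82 J/K and ΔS_cold = +Q/T_C = 13400/233 = 57.51 J/K.
ΔS_total = -21.82 + 57.51 = 35.7 J/K, positive as the second law requires.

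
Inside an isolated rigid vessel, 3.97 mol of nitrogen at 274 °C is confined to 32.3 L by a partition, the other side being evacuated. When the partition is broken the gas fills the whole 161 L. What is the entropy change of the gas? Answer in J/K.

For an ideal gas in free expansion Q = 0 and W = 0, so T is unchanged.
Entropy is a state function; using a reversible isothermal path, ΔS_gas = nR ln(V₂/V₁) = 3.97 × 8.314 × ln(161/32.3) = 53 J/K.

ΔS_gas = 53 J/K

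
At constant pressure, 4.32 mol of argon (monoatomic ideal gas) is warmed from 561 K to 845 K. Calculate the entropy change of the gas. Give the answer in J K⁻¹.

At constant pressure, ΔS = nC_p ln(T₂/T₁) with C_p = 5R/2 = 20.79 J mol⁻¹ K⁻¹.
ΔS = 4.32 × 20.79 × ln(845/561) = 36.8 J/K.

ΔS = 36.8 J/K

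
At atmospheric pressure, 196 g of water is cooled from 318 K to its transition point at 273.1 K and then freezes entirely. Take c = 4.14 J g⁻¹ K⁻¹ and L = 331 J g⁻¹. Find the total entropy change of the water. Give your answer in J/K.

Cooling step: ΔS₁ = m c ln(T_tr/T_i) = 196 × 4.14 × ln(273.1/318) = -123.5 J/K.
Phase change: ΔS₂ = −mL/T_tr = −196 × 331 / 273.1 = -237.6 J/K.
ΔS_total = (-123.5) + (-237.6) = -361 J/K.

ΔS = -361 J/K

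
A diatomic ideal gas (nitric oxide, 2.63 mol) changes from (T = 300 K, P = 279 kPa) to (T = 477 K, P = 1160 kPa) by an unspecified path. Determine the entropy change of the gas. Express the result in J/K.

ΔS = 4.33 J/K

ΔS = nC_p ln(T₂/T₁) − nR ln(P₂/P₁), with C_p = 7R/2 = 29.1 J mol⁻¹ K⁻¹ for a diatomic ideal gas.
ΔS = 2.63 × [29.1 × ln(477/300) − 8.314 × ln(1160/279)] = 4.33 J/K.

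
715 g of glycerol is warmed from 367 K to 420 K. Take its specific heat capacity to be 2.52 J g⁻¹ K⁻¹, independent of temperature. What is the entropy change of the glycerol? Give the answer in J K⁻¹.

ΔS = ∫dQ_rev/T = m c ln(T₂/T₁) = 715 × 2.52 × ln(420/367) = 243 J/K.

ΔS = 243 J/K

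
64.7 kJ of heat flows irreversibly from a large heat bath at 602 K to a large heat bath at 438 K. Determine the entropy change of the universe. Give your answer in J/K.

ΔS_total = 40.2 J/K

ΔS_hot = −Q/T_H = −64700/602 = -107.5 J/K and ΔS_cold = +Q/T_C = 64700/438 = 147.7 J/K.
ΔS_total = -107.5 + 147.7 = 40.2 J/K, positive as the second law requires.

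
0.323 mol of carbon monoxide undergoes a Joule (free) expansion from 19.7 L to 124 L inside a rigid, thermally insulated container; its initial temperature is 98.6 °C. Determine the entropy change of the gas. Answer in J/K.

ΔS_gas = 4.94 J/K

For an ideal gas in free expansion Q = 0 and W = 0, so T is unchanged.
Entropy is a state function; using a reversible isothermal path, ΔS_gas = nR ln(V₂/V₁) = 0.323 × 8.314 × ln(124/19.7) = 4.94 J/K.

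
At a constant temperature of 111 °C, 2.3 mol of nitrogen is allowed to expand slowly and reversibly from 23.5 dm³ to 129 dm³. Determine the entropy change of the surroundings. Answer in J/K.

ΔS_surr = -32.6 J/K

For an isothermal ideal gas ΔS_gas = nR ln(V₂/V₁) = 2.3 × 8.314 × ln(129/23.5) = 32.6 J/K.
The process is reversible, so ΔS_surr = −ΔS_gas = -32.6 J/K and ΔS_universe = 0.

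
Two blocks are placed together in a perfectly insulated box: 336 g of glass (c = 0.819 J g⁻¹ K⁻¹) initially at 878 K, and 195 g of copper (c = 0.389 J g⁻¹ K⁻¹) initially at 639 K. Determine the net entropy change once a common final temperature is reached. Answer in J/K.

Energy balance: T_f = (m₁c₁T₁ + m₂c₂T₂)/(m₁c₁ + m₂c₂) = 826.36 K.
ΔS₁ = m₁c₁ ln(T_f/T₁) = 275.184 × ln(826.36/878) = -16.68 J/K.
ΔS₂ = m₂c₂ ln(T_f/T₂) = 75.855 × ln(826.36/639) = 19.5 J/K.
ΔS_total = -16.68 + 19.5 = 2.82 J/K.

ΔS_total = 2.82 J/K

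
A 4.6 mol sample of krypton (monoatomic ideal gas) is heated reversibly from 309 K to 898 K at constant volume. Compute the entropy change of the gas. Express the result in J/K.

At constant volume, ΔS = nC_V ln(T₂/T₁) with C_V = 3R/2 = 12.47 J mol⁻¹ K⁻¹.
ΔS = 4.6 × 12.47 × ln(898/309) = 61.2 J/K.

ΔS = 61.2 J/K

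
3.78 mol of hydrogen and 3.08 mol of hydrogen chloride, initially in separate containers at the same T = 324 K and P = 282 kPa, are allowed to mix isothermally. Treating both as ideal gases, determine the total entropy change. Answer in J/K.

Mole fractions: x_A = 3.78/6.86 = 0.551, x_B = 0.449.
ΔS_mix = −R(n_A ln x_A + n_B ln x_B) = −8.314 × (3.78 ln 0.551 + 3.08 ln 0.449) = 39.2 J/K.

ΔS_mix = 39.2 J/K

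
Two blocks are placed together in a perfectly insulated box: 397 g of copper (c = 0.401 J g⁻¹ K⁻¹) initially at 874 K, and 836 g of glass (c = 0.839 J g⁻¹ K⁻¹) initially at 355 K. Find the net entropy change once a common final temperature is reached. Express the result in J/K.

Energy balance: T_f = (m₁c₁T₁ + m₂c₂T₂)/(m₁c₁ + m₂c₂) = 451.01 K.
ΔS₁ = m₁c₁ ln(T_f/T₁) = 159.197 × ln(451.01/874) = -105.3 J/K.
ΔS₂ = m₂c₂ ln(T_f/T₂) = 701.404 × ln(451.01/355) = 167.9 J/K.
ΔS_total = -105.3 + 167.9 = 62.6 J/K.

ΔS_total = 62.6 J/K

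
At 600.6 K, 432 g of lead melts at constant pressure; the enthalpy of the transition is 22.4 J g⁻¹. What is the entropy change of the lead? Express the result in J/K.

ΔS = 16.1 J/K

Heat absorbed by the substance: Q = mL = 432 × 22.4 = 9676.8 J.
At constant T, ΔS = Q_rev/T = 9676.8 / 600.6 = 16.1 J/K.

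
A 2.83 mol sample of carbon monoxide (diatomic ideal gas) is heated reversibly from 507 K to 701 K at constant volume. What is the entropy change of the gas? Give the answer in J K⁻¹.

ΔS = 19.1 J/K

At constant volume, ΔS = nC_V ln(T₂/T₁) with C_V = 5R/2 = 20.79 J mol⁻¹ K⁻¹.
ΔS = 2.83 × 20.79 × ln(701/507) = 19.1 J/K.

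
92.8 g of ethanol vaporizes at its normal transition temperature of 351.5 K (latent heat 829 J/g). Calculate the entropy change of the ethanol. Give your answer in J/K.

ΔS = 219 J/K

Heat absorbed by the substance: Q = mL = 92.8 × 829 = 76931.2 J.
At constant T, ΔS = Q_rev/T = 76931.2 / 351.5 = 219 J/K.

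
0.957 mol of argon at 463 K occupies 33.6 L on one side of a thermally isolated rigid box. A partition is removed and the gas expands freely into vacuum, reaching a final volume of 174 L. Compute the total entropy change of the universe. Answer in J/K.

ΔS_universe = 13.1 J/K

No heat is exchanged and no work is done, so the ideal-gas temperature stays constant.
Entropy is a state function; using a reversible isothermal path, ΔS_gas = nR ln(V₂/V₁) = 0.957 × 8.314 × ln(174/33.6) = 13.1 J/K.
The insulated surroundings exchange no heat, so ΔS_surr = 0 and ΔS_universe = ΔS_gas.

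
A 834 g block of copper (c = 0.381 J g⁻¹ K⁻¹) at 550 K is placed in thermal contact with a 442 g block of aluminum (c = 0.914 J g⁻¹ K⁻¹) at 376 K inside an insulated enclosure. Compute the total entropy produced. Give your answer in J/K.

Energy balance: T_f = (m₁c₁T₁ + m₂c₂T₂)/(m₁c₁ + m₂c₂) = 452.61 K.
ΔS₁ = m₁c₁ ln(T_f/T₁) = 317.754 × ln(452.61/550) = -61.93 J/K.
ΔS₂ = m₂c₂ ln(T_f/T₂) = 403.988 × ln(452.61/376) = 74.91 J/K.
ΔS_total = -61.93 + 74.91 = 13 J/K.

ΔS_total = 13 J/K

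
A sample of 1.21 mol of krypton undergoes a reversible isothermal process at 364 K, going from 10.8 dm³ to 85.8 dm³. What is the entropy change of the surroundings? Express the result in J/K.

ΔS_surr = -20.8 J/K

For an isothermal ideal gas ΔS_gas = nR ln(V₂/V₁) = 1.21 × 8.314 × ln(85.8/10.8) = 20.8 J/K.
The process is reversible, so ΔS_surr = −ΔS_gas = -20.8 J/K and ΔS_universe = 0.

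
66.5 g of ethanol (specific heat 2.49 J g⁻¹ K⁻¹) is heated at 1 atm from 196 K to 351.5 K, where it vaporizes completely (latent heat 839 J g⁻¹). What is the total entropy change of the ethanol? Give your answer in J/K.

ΔS = 255 J/K

Warming step: ΔS₁ = m c ln(T_tr/T_i) = 66.5 × 2.49 × ln(351.5/196) = 96.72 J/K.
Phase change: ΔS₂ = +mL/T_tr = 66.5 × 839 / 351.5 = 158.7 J/K.
ΔS_total = (96.72) + (158.7) = 255 J/K.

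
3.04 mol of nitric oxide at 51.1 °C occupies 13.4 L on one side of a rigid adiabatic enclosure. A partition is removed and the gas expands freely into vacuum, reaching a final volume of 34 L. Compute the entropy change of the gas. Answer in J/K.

ΔS_gas = 23.5 J/K

No heat is exchanged and no work is done, so the ideal-gas temperature stays constant.
Entropy is a state function; using a reversible isothermal path, ΔS_gas = nR ln(V₂/V₁) = 3.04 × 8.314 × ln(34/13.4) = 23.5 J/K.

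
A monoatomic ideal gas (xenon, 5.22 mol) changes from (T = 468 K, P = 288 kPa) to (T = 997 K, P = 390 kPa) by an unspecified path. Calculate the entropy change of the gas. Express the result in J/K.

ΔS = nC_p ln(T₂/T₁) − nR ln(P₂/P₁), with C_p = 5R/2 = 20.79 J mol⁻¹ K⁻¹ for a monoatomic ideal gas.
ΔS = 5.22 × [20.79 × ln(997/468) − 8.314 × ln(390/288)] = 68.9 J/K.

ΔS = 68.9 J/K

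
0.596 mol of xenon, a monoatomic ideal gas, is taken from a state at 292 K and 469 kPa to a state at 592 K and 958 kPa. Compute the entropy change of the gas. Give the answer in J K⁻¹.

ΔS = 5.22 J/K

ΔS = nC_p ln(T₂/T₁) − nR ln(P₂/P₁), with C_p = 5R/2 = 20.79 J mol⁻¹ K⁻¹ for a monoatomic ideal gas.
ΔS = 0.596 × [20.79 × ln(592/292) − 8.314 × ln(958/469)] = 5.22 J/K.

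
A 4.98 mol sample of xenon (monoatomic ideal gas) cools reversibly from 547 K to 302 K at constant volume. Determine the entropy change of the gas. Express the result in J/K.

At constant volume, ΔS = nC_V ln(T₂/T₁) with C_V = 3R/2 = 12.47 J mol⁻¹ K⁻¹.
ΔS = 4.98 × 12.47 × ln(302/547) = -36.9 J/K.

ΔS = -36.9 J/K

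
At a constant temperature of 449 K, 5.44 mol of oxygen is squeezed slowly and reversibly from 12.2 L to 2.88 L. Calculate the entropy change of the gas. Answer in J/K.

ΔS_gas = -65.3 J/K

For an isothermal ideal gas ΔS_gas = nR ln(V₂/V₁) = 5.44 × 8.314 × ln(2.88/12.2) = -65.3 J/K.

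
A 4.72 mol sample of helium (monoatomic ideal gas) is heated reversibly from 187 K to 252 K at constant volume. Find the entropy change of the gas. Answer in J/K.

ΔS = 17.6 J/K

At constant volume, ΔS = nC_V ln(T₂/T₁) with C_V = 3R/2 = 12.47 J mol⁻¹ K⁻¹.
ΔS = 4.72 × 12.47 × ln(252/187) = 17.6 J/K.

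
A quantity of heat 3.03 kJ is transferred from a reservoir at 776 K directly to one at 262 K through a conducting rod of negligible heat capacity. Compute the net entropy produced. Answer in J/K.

ΔS_total = 7.66 J/K

ΔS_hot = −Q/T_H = −3030/776 = -3.905 J/K and ΔS_cold = +Q/T_C = 3030/262 = 11.56 J/K.
ΔS_total = -3.905 + 11.56 = 7.66 J/K, positive as the second law requires.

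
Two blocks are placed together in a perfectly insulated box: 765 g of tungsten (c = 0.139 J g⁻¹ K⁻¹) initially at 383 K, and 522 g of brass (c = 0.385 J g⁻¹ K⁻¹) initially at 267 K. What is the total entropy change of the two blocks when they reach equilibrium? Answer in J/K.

Energy balance: T_f = (m₁c₁T₁ + m₂c₂T₂)/(m₁c₁ + m₂c₂) = 307.14 K.
ΔS₁ = m₁c₁ ln(T_f/T₁) = 106.335 × ln(307.14/383) = -23.472 J/K.
ΔS₂ = m₂c₂ ln(T_f/T₂) = 200.97 × ln(307.14/267) = 28.146 J/K.
ΔS_total = -23.472 + 28.146 = 4.67 J/K.

ΔS_total = 4.67 J/K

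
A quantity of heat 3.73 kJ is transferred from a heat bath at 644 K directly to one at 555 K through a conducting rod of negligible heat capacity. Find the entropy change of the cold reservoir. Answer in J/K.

ΔS_cold = 6.72 J/K

The cold reservoir gains heat Q, so ΔS_cold = +Q/T_C = 3730/555 = 6.72 J/K.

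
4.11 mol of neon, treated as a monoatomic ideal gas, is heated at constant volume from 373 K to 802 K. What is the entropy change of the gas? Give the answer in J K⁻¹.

At constant volume, ΔS = nC_V ln(T₂/T₁) with C_V = 3R/2 = 12.47 J mol⁻¹ K⁻¹.
ΔS = 4.11 × 12.47 × ln(802/373) = 39.2 J/K.

ΔS = 39.2 J/K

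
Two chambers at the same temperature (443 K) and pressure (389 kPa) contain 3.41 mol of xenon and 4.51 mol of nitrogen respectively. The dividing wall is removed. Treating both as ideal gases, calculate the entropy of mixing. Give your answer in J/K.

Mole fractions: x_A = 3.41/7.92 = 0.431, x_B = 0.569.
ΔS_mix = −R(n_A ln x_A + n_B ln x_B) = −8.314 × (3.41 ln 0.431 + 4.51 ln 0.569) = 45 J/K.

ΔS_mix = 45 J/K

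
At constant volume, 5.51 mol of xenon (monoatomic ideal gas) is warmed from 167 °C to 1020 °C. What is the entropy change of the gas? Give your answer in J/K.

ΔS = 74.1 J/K

In kelvin: T₁ = 440.15 K, T₂ = 1293.15 K. At constant volume, ΔS = nC_V ln(T₂/T₁) with C_V = 3R/2 = 12.47 J mol⁻¹ K⁻¹.
ΔS = 5.51 × 12.47 × ln(1293.15/440.15) = 74.1 J/K.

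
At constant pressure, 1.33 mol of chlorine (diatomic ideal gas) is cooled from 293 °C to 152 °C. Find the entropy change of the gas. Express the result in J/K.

In kelvin: T₁ = 566.15 K, T₂ = 425.15 K. At constant pressure, ΔS = nC_p ln(T₂/T₁) with C_p = 7R/2 = 29.1 J mol⁻¹ K⁻¹.
ΔS = 1.33 × 29.1 × ln(425.15/566.15) = -11.1 J/K.

ΔS = -11.1 J/K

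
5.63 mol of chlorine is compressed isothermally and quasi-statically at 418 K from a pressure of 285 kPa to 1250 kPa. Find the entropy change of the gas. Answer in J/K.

ΔS_gas = -69.2 J/K

For an isothermal ideal gas ΔS_gas = nR ln(P₁/P₂) = 5.63 × 8.314 × ln(285/1250) = -69.2 J/K.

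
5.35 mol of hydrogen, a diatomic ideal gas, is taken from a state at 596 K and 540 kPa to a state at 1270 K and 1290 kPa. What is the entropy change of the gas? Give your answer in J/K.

ΔS = 79 J/K

ΔS = nC_p ln(T₂/T₁) − nR ln(P₂/P₁), with C_p = 7R/2 = 29.1 J mol⁻¹ K⁻¹ for a diatomic ideal gas.
ΔS = 5.35 × [29.1 × ln(1270/596) − 8.314 × ln(1290/540)] = 79 J/K.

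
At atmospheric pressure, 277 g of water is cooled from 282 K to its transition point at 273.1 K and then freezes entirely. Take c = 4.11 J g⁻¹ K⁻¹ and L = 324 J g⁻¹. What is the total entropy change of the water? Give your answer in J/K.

Cooling step: ΔS₁ = m c ln(T_tr/T_i) = 277 × 4.11 × ln(273.1/282) = -36.51 J/K.
Phase change: ΔS₂ = −mL/T_tr = −277 × 324 / 273.1 = -328.6 J/K.
ΔS_total = (-36.51) + (-328.6) = -365 J/K.

ΔS = -365 J/K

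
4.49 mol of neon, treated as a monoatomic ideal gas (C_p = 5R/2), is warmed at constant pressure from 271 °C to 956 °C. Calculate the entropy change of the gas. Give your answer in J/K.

In kelvin: T₁ = 544.15 K, T₂ = 1229.15 K. At constant pressure, ΔS = nC_p ln(T₂/T₁) with C_p = 5R/2 = 20.79 J mol⁻¹ K⁻¹.
ΔS = 4.49 × 20.79 × ln(1229.15/544.15) = 76 J/K.

ΔS = 76 J/K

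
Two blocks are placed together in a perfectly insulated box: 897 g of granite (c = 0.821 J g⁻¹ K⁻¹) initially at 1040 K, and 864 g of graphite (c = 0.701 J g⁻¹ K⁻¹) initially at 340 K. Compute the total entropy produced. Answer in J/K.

ΔS_total = 191 J/K

Energy balance: T_f = (m₁c₁T₁ + m₂c₂T₂)/(m₁c₁ + m₂c₂) = 724.1 K.
ΔS₁ = m₁c₁ ln(T_f/T₁) = 736.437 × ln(724.1/1040) = -266.6 J/K.
ΔS₂ = m₂c₂ ln(T_f/T₂) = 605.664 × ln(724.1/340) = 457.9 J/K.
ΔS_total = -266.6 + 457.9 = 191 J/K.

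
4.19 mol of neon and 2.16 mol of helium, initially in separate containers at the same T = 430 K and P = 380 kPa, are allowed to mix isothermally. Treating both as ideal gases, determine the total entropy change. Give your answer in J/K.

Mole fractions: x_A = 4.19/6.35 = 0.66, x_B = 0.34.
ΔS_mix = −R(n_A ln x_A + n_B ln x_B) = −8.314 × (4.19 ln 0.66 + 2.16 ln 0.34) = 33.8 J/K.

ΔS_mix = 33.8 J/K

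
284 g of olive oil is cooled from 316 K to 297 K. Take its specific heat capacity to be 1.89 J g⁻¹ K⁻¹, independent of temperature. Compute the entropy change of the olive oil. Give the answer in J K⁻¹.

ΔS = -33.3 J/K

ΔS = ∫dQ_rev/T = m c ln(T₂/T₁) = 284 × 1.89 × ln(297/316) = -33.3 J/K.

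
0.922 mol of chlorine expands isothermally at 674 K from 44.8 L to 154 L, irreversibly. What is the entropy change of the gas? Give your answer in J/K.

Entropy is a state function, so ΔS_gas depends only on the end states.
For an isothermal ideal gas ΔS_gas = nR ln(V₂/V₁) = 0.922 × 8.314 × ln(154/44.8) = 9.46 J/K.

ΔS_gas = 9.46 J/K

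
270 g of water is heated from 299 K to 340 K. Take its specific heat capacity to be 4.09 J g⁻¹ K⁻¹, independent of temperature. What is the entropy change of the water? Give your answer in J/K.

ΔS = 142 J/K

ΔS = ∫dQ_rev/T = m c ln(T₂/T₁) = 270 × 4.09 × ln(340/299) = 142 J/K.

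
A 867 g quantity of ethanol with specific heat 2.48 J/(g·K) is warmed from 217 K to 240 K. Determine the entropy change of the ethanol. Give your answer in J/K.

ΔS = 217 J/K

ΔS = ∫dQ_rev/T = m c ln(T₂/T₁) = 867 × 2.48 × ln(240/217) = 217 J/K.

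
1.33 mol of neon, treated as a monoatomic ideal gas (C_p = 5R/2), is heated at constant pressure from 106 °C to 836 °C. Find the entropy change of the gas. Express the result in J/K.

ΔS = 29.7 J/K

In kelvin: T₁ = 379.15 K, T₂ = 1109.15 K. At constant pressure, ΔS = nC_p ln(T₂/T₁) with C_p = 5R/2 = 20.79 J mol⁻¹ K⁻¹.
ΔS = 1.33 × 20.79 × ln(1109.15/379.15) = 29.7 J/K.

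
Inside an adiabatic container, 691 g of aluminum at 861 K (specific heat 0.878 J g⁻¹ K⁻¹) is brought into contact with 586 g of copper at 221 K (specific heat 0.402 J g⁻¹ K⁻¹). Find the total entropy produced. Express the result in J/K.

Energy balance: T_f = (m₁c₁T₁ + m₂c₂T₂)/(m₁c₁ + m₂c₂) = 682 K.
ΔS₁ = m₁c₁ ln(T_f/T₁) = 606.698 × ln(682/861) = -141.4 J/K.
ΔS₂ = m₂c₂ ln(T_f/T₂) = 235.572 × ln(682/221) = 265.5 J/K.
ΔS_total = -141.4 + 265.5 = 124 J/K.

ΔS_total = 124 J/K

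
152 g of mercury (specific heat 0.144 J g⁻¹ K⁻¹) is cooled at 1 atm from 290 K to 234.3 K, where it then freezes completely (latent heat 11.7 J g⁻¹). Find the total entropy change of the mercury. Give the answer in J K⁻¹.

Cooling step: ΔS₁ = m c ln(T_tr/T_i) = 152 × 0.144 × ln(234.3/290) = -4.668 J/K.
Phase change: ΔS₂ = −mL/T_tr = −152 × 11.7 / 234.3 = -7.59 J/K.
ΔS_total = (-4.668) + (-7.59) = -12.3 J/K.

ΔS = -12.3 J/K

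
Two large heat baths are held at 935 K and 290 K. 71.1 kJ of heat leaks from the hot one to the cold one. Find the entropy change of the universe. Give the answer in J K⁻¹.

ΔS_total = 169 J/K

ΔS_hot = −Q/T_H = −71100/935 = -76.04 J/K and ΔS_cold = +Q/T_C = 71100/290 = 245.2 J/K.
ΔS_total = -76.04 + 245.2 = 169 J/K, positive as the second law requires.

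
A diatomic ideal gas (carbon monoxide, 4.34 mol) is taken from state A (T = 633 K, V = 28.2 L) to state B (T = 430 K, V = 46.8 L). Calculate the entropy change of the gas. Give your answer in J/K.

Entropy is a state function: ΔS = nC_V ln(T₂/T₁) + nR ln(V₂/V₁), with C_V = 5R/2 = 20.79 J mol⁻¹ K⁻¹ for a diatomic ideal gas.
ΔS = 4.34 × [20.79 × ln(430/633) + 8.314 × ln(46.8/28.2)] = -16.6 J/K.

ΔS = -16.6 J/K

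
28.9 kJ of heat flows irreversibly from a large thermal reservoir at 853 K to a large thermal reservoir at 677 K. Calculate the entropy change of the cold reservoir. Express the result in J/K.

ΔS_cold = 42.7 J/K

The cold reservoir gains heat Q, so ΔS_cold = +Q/T_C = 28900/677 = 42.7 J/K.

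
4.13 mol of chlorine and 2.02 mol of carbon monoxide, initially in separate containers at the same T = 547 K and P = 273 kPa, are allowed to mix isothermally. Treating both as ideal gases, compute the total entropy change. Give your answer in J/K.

ΔS_mix = 32.4 J/K

Mole fractions: x_A = 4.13/6.15 = 0.672, x_B = 0.328.
ΔS_mix = −R(n_A ln x_A + n_B ln x_B) = −8.314 × (4.13 ln 0.672 + 2.02 ln 0.328) = 32.4 J/K.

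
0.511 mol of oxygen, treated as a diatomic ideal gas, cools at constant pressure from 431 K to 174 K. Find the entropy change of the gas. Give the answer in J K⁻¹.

At constant pressure, ΔS = nC_p ln(T₂/T₁) with C_p = 7R/2 = 29.1 J mol⁻¹ K⁻¹.
ΔS = 0.511 × 29.1 × ln(174/431) = -13.5 J/K.

ΔS = -13.5 J/K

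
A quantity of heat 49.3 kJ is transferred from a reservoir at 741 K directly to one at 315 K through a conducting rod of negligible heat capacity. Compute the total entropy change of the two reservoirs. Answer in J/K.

ΔS_total = 90 J/K

ΔS_hot = −Q/T_H = −49300/741 = -66.53 J/K and ΔS_cold = +Q/T_C = 49300/315 = 156.5 J/K.
ΔS_total = -66.53 + 156.5 = 90 J/K, positive as the second law requires.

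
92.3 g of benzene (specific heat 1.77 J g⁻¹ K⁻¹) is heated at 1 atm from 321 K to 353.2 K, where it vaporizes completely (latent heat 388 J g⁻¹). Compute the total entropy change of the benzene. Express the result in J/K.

ΔS = 117 J/K

Warming step: ΔS₁ = m c ln(T_tr/T_i) = 92.3 × 1.77 × ln(353.2/321) = 15.62 J/K.
Phase change: ΔS₂ = +mL/T_tr = 92.3 × 388 / 353.2 = 101.4 J/K.
ΔS_total = (15.62) + (101.4) = 117 J/K.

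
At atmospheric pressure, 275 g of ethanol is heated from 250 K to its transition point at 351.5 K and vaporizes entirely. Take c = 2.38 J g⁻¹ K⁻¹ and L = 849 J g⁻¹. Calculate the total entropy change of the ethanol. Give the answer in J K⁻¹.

ΔS = 887 J/K

Warming step: ΔS₁ = m c ln(T_tr/T_i) = 275 × 2.38 × ln(351.5/250) = 223 J/K.
Phase change: ΔS₂ = +mL/T_tr = 275 × 849 / 351.5 = 664.2 J/K.
ΔS_total = (223) + (664.2) = 887 J/K.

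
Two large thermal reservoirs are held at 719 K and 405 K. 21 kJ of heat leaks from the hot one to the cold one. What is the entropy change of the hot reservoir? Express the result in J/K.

The hot reservoir loses heat Q, so ΔS_hot = −Q/T_H = −21000/719 = -29.2 J/K.

ΔS_hot = -29.2 J/K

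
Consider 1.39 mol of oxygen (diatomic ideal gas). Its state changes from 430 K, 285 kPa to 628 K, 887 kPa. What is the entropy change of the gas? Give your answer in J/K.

ΔS = 2.2 J/K

ΔS = nC_p ln(T₂/T₁) − nR ln(P₂/P₁), with C_p = 7R/2 = 29.1 J mol⁻¹ K⁻¹ for a diatomic ideal gas.
ΔS = 1.39 × [29.1 × ln(628/430) − 8.314 × ln(887/285)] = 2.2 J/K.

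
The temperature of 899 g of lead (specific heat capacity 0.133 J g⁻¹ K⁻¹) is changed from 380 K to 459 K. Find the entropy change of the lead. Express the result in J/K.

ΔS = ∫dQ_rev/T = m c ln(T₂/T₁) = 899 × 0.133 × ln(459/380) = 22.6 J/K.

ΔS = 22.6 J/K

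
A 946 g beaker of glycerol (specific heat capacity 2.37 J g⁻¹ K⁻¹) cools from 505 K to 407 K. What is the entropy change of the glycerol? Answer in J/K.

ΔS = ∫dQ_rev/T = m c ln(T₂/T₁) = 946 × 2.37 × ln(407/505) = -484 J/K.

ΔS = -484 J/K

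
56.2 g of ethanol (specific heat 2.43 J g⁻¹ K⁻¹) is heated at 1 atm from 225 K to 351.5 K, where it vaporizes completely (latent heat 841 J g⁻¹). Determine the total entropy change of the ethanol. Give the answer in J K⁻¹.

ΔS = 195 J/K

Warming step: ΔS₁ = m c ln(T_tr/T_i) = 56.2 × 2.43 × ln(351.5/225) = 60.92 J/K.
Phase change: ΔS₂ = +mL/T_tr = 56.2 × 841 / 351.5 = 134.5 J/K.
ΔS_total = (60.92) + (134.5) = 195 J/K.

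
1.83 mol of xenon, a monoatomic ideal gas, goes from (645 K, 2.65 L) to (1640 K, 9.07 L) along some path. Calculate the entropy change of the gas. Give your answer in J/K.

ΔS = 40 J/K

Entropy is a state function: ΔS = nC_V ln(T₂/T₁) + nR ln(V₂/V₁), with C_V = 3R/2 = 12.47 J mol⁻¹ K⁻¹ for a monoatomic ideal gas.
ΔS = 1.83 × [12.47 × ln(1640/645) + 8.314 × ln(9.07/2.65)] = 40 J/K.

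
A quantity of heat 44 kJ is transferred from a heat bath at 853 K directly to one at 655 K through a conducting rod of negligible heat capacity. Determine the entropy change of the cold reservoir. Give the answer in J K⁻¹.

ΔS_cold = 67.2 J/K

The cold reservoir gains heat Q, so ΔS_cold = +Q/T_C = 44000/655 = 67.2 J/K.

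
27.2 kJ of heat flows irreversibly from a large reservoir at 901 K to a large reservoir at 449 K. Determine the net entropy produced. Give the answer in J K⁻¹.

ΔS_hot = −Q/T_H = −27200/901 = -30.19 J/K and ΔS_cold = +Q/T_C = 27200/449 = 60.58 J/K.
ΔS_total = -30.19 + 60.58 = 30.4 J/K, positive as the second law requires.

ΔS_total = 30.4 J/K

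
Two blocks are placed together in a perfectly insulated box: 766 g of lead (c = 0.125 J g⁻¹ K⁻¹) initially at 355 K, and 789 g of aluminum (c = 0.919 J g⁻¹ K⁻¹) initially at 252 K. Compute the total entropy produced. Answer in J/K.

ΔS_total = 5.42 J/K

Energy balance: T_f = (m₁c₁T₁ + m₂c₂T₂)/(m₁c₁ + m₂c₂) = 264.01 K.
ΔS₁ = m₁c₁ ln(T_f/T₁) = 95.75 × ln(264.01/355) = -28.35 J/K.
ΔS₂ = m₂c₂ ln(T_f/T₂) = 725.091 × ln(264.01/252) = 33.77 J/K.
ΔS_total = -28.35 + 33.77 = 5.42 J/K.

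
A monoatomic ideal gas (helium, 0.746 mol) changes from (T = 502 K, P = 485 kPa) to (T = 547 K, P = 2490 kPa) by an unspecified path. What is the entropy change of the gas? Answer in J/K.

ΔS = -8.82 J/K

ΔS = nC_p ln(T₂/T₁) − nR ln(P₂/P₁), with C_p = 5R/2 = 20.79 J mol⁻¹ K⁻¹ for a monoatomic ideal gas.
ΔS = 0.746 × [20.79 × ln(547/502) − 8.314 × ln(2490/485)] = -8.82 J/K.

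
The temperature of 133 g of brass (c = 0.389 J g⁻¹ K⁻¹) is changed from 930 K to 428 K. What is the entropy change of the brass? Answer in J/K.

ΔS = -40.2 J/K

ΔS = ∫dQ_rev/T = m c ln(T₂/T₁) = 133 × 0.389 × ln(428/930) = -40.2 J/K.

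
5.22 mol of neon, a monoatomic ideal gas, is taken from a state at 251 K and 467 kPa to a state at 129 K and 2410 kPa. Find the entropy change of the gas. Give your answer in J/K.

ΔS = -143 J/K

ΔS = nC_p ln(T₂/T₁) − nR ln(P₂/P₁), with C_p = 5R/2 = 20.79 J mol⁻¹ K⁻¹ for a monoatomic ideal gas.
ΔS = 5.22 × [20.79 × ln(129/251) − 8.314 × ln(2410/467)] = -143 J/K.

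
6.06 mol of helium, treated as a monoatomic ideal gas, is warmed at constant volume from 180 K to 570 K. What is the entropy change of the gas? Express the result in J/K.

At constant volume, ΔS = nC_V ln(T₂/T₁) with C_V = 3R/2 = 12.47 J mol⁻¹ K⁻¹.
ΔS = 6.06 × 12.47 × ln(570/180) = 87.1 J/K.

ΔS = 87.1 J/K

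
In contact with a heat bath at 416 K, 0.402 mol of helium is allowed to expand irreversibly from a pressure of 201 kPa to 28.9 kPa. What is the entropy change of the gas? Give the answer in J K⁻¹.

ΔS_gas = 6.48 J/K

Entropy is a state function, so ΔS_gas depends only on the end states.
For an isothermal ideal gas ΔS_gas = nR ln(P₁/P₂) = 0.402 × 8.314 × ln(201/28.9) = 6.48 J/K.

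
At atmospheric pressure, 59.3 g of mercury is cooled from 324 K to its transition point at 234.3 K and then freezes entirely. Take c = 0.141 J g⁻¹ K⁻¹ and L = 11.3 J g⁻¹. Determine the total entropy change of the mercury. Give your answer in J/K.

Cooling step: ΔS₁ = m c ln(T_tr/T_i) = 59.3 × 0.141 × ln(234.3/324) = -2.71 J/K.
Phase change: ΔS₂ = −mL/T_tr = −59.3 × 11.3 / 234.3 = -2.86 J/K.
ΔS_total = (-2.71) + (-2.86) = -5.57 J/K.

ΔS = -5.57 J/K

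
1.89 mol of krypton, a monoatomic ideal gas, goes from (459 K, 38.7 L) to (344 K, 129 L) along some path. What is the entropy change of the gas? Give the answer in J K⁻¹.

ΔS = 12.1 J/K

Entropy is a state function: ΔS = nC_V ln(T₂/T₁) + nR ln(V₂/V₁), with C_V = 3R/2 = 12.47 J mol⁻¹ K⁻¹ for a monoatomic ideal gas.
ΔS = 1.89 × [12.47 × ln(344/459) + 8.314 × ln(129/38.7)] = 12.1 J/K.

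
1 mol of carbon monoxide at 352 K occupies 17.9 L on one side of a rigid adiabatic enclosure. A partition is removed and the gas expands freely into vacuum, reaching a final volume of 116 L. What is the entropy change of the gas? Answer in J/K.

No heat is exchanged and no work is done, so the ideal-gas temperature stays constant.
Entropy is a state function; using a reversible isothermal path, ΔS_gas = nR ln(V₂/V₁) = 1 × 8.314 × ln(116/17.9) = 15.5 J/K.

ΔS_gas = 15.5 J/K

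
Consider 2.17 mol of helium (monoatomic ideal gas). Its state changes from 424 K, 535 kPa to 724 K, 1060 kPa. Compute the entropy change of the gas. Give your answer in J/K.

ΔS = nC_p ln(T₂/T₁) − nR ln(P₂/P₁), with C_p = 5R/2 = 20.79 J mol⁻¹ K⁻¹ for a monoatomic ideal gas.
ΔS = 2.17 × [20.79 × ln(724/424) − 8.314 × ln(1060/535)] = 11.8 J/K.

ΔS = 11.8 J/K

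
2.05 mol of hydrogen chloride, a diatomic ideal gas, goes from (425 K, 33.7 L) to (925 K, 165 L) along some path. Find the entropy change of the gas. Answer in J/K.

Entropy is a state function: ΔS = nC_V ln(T₂/T₁) + nR ln(V₂/V₁), with C_V = 5R/2 = 20.79 J mol⁻¹ K⁻¹ for a diatomic ideal gas.
ΔS = 2.05 × [20.79 × ln(925/425) + 8.314 × ln(165/33.7)] = 60.2 J/K.

ΔS = 60.2 J/K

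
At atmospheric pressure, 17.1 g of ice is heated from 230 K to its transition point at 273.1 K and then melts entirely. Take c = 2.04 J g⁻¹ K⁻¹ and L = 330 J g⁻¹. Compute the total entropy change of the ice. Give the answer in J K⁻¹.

Warming step: ΔS₁ = m c ln(T_tr/T_i) = 17.1 × 2.04 × ln(273.1/230) = 5.992 J/K.
Phase change: ΔS₂ = +mL/T_tr = 17.1 × 330 / 273.1 = 20.66 J/K.
ΔS_total = (5.992) + (20.66) = 26.7 J/K.

ΔS = 26.7 J/K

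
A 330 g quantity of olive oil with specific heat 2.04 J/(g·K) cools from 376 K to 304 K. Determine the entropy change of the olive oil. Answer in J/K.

ΔS = -143 J/K

ΔS = ∫dQ_rev/T = m c ln(T₂/T₁) = 330 × 2.04 × ln(304/376) = -143 J/K.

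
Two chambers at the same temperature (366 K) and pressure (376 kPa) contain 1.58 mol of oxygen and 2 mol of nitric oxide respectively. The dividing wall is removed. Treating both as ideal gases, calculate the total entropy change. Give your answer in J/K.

Mole fractions: x_A = 1.58/3.58 = 0.441, x_B = 0.559.
ΔS_mix = −R(n_A ln x_A + n_B ln x_B) = −8.314 × (1.58 ln 0.441 + 2 ln 0.559) = 20.4 J/K.

ΔS_mix = 20.4 J/K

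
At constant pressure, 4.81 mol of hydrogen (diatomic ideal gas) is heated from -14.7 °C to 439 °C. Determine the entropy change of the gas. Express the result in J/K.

ΔS = 142 J/K

In kelvin: T₁ = 258.45 K, T₂ = 712.15 K. At constant pressure, ΔS = nC_p ln(T₂/T₁) with C_p = 7R/2 = 29.1 J mol⁻¹ K⁻¹.
ΔS = 4.81 × 29.1 × ln(712.15/258.45) = 142 J/K.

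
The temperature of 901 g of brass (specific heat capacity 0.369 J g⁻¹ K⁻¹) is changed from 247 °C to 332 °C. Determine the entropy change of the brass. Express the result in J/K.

In kelvin: T₁ = 520.15 K, T₂ = 605.15 K. ΔS = ∫dQ_rev/T = m c ln(T₂/T₁) = 901 × 0.369 × ln(605.15/520.15) = 50.3 J/K.

ΔS = 50.3 J/K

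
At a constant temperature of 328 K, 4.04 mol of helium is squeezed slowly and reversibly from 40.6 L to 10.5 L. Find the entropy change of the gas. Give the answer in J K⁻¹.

For an isothermal ideal gas ΔS_gas = nR ln(V₂/V₁) = 4.04 × 8.314 × ln(10.5/40.6) = -45.4 J/K.

ΔS_gas = -45.4 J/K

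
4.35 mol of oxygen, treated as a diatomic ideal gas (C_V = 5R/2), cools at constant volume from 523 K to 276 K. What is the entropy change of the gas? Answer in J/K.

At constant volume, ΔS = nC_V ln(T₂/T₁) with C_V = 5R/2 = 20.79 J mol⁻¹ K⁻¹.
ΔS = 4.35 × 20.79 × ln(276/523) = -57.8 J/K.

ΔS = -57.8 J/K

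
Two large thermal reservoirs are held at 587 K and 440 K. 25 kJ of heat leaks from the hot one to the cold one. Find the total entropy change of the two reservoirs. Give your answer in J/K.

ΔS_total = 14.2 J/K

ΔS_hot = −Q/T_H = −25000/587 = -42.59 J/K and ΔS_cold = +Q/T_C = 25000/440 = 56.82 J/K.
ΔS_total = -42.59 + 56.82 = 14.2 J/K, positive as the second law requires.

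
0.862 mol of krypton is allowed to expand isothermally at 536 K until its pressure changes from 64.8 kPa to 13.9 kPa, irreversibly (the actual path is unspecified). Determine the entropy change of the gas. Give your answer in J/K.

ΔS_gas = 11 J/K

Entropy is a state function, so ΔS_gas depends only on the end states.
For an isothermal ideal gas ΔS_gas = nR ln(P₁/P₂) = 0.862 × 8.314 × ln(64.8/13.9) = 11 J/K.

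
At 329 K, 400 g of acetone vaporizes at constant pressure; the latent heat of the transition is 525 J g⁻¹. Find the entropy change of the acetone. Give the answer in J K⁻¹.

ΔS = 638 J/K

Heat absorbed by the substance: Q = mL = 400 × 525 = 210000 J.
At constant T, ΔS = Q_rev/T = 210000 / 329 = 638 J/K.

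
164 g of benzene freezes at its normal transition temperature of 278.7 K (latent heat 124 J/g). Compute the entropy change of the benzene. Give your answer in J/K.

Heat released by the substance: Q = −mL = −164 × 124 = −20336 J.
At constant T, ΔS = Q_rev/T = −20336 / 278.7 = -73 J/K.

ΔS = -73 J/K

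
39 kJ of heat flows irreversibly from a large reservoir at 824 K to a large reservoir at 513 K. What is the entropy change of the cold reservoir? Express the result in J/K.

ΔS_cold = 76 J/K

The cold reservoir gains heat Q, so ΔS_cold = +Q/T_C = 39000/513 = 76 J/K.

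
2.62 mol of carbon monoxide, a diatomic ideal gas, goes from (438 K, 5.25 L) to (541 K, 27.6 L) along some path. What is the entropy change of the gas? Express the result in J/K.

ΔS = 47.7 J/K

Entropy is a state function: ΔS = nC_V ln(T₂/T₁) + nR ln(V₂/V₁), with C_V = 5R/2 = 20.79 J mol⁻¹ K⁻¹ for a diatomic ideal gas.
ΔS = 2.62 × [20.79 × ln(541/438) + 8.314 × ln(27.6/5.25)] = 47.7 J/K.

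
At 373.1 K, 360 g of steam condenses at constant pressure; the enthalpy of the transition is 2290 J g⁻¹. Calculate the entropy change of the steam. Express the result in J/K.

Heat released by the substance: Q = −mL = −360 × 2290 = −824400 J.
At constant T, ΔS = Q_rev/T = −824400 / 373.1 = -2210 J/K.

ΔS = -2210 J/K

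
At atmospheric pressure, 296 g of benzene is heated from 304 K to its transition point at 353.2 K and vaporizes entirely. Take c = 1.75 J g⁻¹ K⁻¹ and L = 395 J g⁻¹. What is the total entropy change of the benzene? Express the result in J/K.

Warming step: ΔS₁ = m c ln(T_tr/T_i) = 296 × 1.75 × ln(353.2/304) = 77.7 J/K.
Phase change: ΔS₂ = +mL/T_tr = 296 × 395 / 353.2 = 331 J/K.
ΔS_total = (77.7) + (331) = 409 J/K.

ΔS = 409 J/K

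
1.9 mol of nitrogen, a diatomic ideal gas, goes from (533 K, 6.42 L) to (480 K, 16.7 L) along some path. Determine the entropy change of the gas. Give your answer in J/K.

Entropy is a state function: ΔS = nC_V ln(T₂/T₁) + nR ln(V₂/V₁), with C_V = 5R/2 = 20.79 J mol⁻¹ K⁻¹ for a diatomic ideal gas.
ΔS = 1.9 × [20.79 × ln(480/533) + 8.314 × ln(16.7/6.42)] = 11 J/K.

ΔS = 11 J/K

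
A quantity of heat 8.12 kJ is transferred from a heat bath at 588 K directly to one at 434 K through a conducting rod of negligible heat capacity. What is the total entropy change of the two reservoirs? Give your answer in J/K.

ΔS_total = 4.9 J/K

ΔS_hot = −Q/T_H = −8120/588 = -13.81 J/K and ΔS_cold = +Q/T_C = 8120/434 = 18.71 J/K.
ΔS_total = -13.81 + 18.71 = 4.9 J/K, positive as the second law requires.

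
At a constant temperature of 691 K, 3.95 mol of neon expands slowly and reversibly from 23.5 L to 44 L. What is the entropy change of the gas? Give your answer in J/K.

ΔS_gas = 20.6 J/K

For an isothermal ideal gas ΔS_gas = nR ln(V₂/V₁) = 3.95 × 8.314 × ln(44/23.5) = 20.6 J/K.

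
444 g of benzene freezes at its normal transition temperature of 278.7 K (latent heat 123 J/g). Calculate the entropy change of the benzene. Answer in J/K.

Heat released by the substance: Q = −mL = −444 × 123 = −54612 J.
At constant T, ΔS = Q_rev/T = −54612 / 278.7 = -196 J/K.

ΔS = -196 J/K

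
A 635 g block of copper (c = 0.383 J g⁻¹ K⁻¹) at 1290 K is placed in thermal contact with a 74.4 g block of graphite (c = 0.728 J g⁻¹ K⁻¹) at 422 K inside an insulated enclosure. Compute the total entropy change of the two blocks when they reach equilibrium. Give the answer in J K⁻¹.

ΔS_total = 21.6 J/K

Energy balance: T_f = (m₁c₁T₁ + m₂c₂T₂)/(m₁c₁ + m₂c₂) = 1131.9 K.
ΔS₁ = m₁c₁ ln(T_f/T₁) = 243.205 × ln(1131.9/1290) = -31.8 J/K.
ΔS₂ = m₂c₂ ln(T_f/T₂) = 54.1632 × ln(1131.9/422) = 53.44 J/K.
ΔS_total = -31.8 + 53.44 = 21.6 J/K.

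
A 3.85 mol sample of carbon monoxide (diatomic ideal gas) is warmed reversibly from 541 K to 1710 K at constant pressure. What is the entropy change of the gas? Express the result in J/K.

ΔS = 129 J/K

At constant pressure, ΔS = nC_p ln(T₂/T₁) with C_p = 7R/2 = 29.1 J mol⁻¹ K⁻¹.
ΔS = 3.85 × 29.1 × ln(1710/541) = 129 J/K.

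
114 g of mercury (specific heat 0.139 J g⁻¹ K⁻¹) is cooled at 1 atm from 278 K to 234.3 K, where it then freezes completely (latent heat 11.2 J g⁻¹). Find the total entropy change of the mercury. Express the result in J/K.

ΔS = -8.16 J/K

Cooling step: ΔS₁ = m c ln(T_tr/T_i) = 114 × 0.139 × ln(234.3/278) = -2.71 J/K.
Phase change: ΔS₂ = −mL/T_tr = −114 × 11.2 / 234.3 = -5.449 J/K.
ΔS_total = (-2.71) + (-5.449) = -8.16 J/K.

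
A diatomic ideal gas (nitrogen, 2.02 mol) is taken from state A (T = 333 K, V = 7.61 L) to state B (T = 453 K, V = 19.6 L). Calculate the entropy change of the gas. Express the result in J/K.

Entropy is a state function: ΔS = nC_V ln(T₂/T₁) + nR ln(V₂/V₁), with C_V = 5R/2 = 20.79 J mol⁻¹ K⁻¹ for a diatomic ideal gas.
ΔS = 2.02 × [20.79 × ln(453/333) + 8.314 × ln(19.6/7.61)] = 28.8 J/K.

ΔS = 28.8 J/K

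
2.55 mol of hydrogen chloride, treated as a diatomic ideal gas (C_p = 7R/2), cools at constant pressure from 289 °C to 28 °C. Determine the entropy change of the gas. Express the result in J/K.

ΔS = -46.3 J/K

In kelvin: T₁ = 562.15 K, T₂ = 301.15 K. At constant pressure, ΔS = nC_p ln(T₂/T₁) with C_p = 7R/2 = 29.1 J mol⁻¹ K⁻¹.
ΔS = 2.55 × 29.1 × ln(301.15/562.15) = -46.3 J/K.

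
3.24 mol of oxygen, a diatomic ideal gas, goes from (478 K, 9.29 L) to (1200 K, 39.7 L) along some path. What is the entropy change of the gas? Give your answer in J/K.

ΔS = 101 J/K

Entropy is a state function: ΔS = nC_V ln(T₂/T₁) + nR ln(V₂/V₁), with C_V = 5R/2 = 20.79 J mol⁻¹ K⁻¹ for a diatomic ideal gas.
ΔS = 3.24 × [20.79 × ln(1200/478) + 8.314 × ln(39.7/9.29)] = 101 J/K.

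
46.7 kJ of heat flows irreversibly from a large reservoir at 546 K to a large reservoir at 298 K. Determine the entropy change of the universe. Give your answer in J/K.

ΔS_total = 71.2 J/K

ΔS_hot = −Q/T_H = −46700/546 = -85.53 J/K and ΔS_cold = +Q/T_C = 46700/298 = 156.7 J/K.
ΔS_total = -85.53 + 156.7 = 71.2 J/K, positive as the second law requires.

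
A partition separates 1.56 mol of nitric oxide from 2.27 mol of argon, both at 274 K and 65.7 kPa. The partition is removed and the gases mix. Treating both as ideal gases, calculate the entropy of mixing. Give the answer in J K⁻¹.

ΔS_mix = 21.5 J/K

Mole fractions: x_A = 1.56/3.83 = 0.407, x_B = 0.593.
ΔS_mix = −R(n_A ln x_A + n_B ln x_B) = −8.314 × (1.56 ln 0.407 + 2.27 ln 0.593) = 21.5 J/K.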